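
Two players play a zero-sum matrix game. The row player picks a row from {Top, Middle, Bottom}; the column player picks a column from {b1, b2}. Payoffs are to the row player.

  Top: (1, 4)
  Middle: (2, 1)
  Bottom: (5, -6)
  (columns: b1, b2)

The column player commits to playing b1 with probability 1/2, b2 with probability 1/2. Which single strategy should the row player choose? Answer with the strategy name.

Expected payoff of Top: (1/2)·1 + (1/2)·4 = 5/2.
Expected payoff of Middle: (1/2)·2 + (1/2)·1 = 3/2.
Expected payoff of Bottom: (1/2)·5 + (1/2)·(-6) = -1/2.
The largest is 5/2, so the row player's best response is Top.

Top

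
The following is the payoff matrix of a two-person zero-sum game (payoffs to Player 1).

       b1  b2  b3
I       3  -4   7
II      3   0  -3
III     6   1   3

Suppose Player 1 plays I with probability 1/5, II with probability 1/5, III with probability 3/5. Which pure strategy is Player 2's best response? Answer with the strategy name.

b2

If Player 2 plays b1, Player 1's expected payoff is (1/5)·3 + (1/5)·3 + (3/5)·6 = 24/5.
If Player 2 plays b2, Player 1's expected payoff is (1/5)·(-4) + (1/5)·0 + (3/5)·1 = -1/5.
If Player 2 plays b3, Player 1's expected payoff is (1/5)·7 + (1/5)·(-3) + (3/5)·3 = 13/5.
Player 2 minimizes Player 1's payoff; the smallest is -1/5, so the best response is b2.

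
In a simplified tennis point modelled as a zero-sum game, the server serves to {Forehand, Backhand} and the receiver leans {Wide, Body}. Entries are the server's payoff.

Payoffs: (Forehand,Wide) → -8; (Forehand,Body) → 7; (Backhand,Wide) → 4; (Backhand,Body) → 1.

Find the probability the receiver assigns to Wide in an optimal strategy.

1/3

Row minima: Forehand → -8, Backhand → 1; maximin = 1.
Column maxima: Wide → 4, Body → 7; minimax = 4.
1 ≠ 4, so there is no saddle point; optimal play is mixed.
Let the server play Forehand with probability p. Expected payoff against Wide: (-8)p + 4(1−p) = −12p + 4; against Body: 7p + 1(1−p) = 6p + 1.
Setting these equal: −12p + 4 = 6p + 1 ⇒ −18p = -3 ⇒ p = 1/6, and the value is (-12)·(1/6) + 4 = 2.
For the receiver: with q = P(Wide), equating Forehand's and Backhand's payoffs gives −15q + 7 = 3q + 1 ⇒ q = 1/3.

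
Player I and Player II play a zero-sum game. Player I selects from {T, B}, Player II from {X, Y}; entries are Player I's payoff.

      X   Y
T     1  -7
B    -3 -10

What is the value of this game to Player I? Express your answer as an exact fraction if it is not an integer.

Row minima: T → -7, B → -10; maximin = -7.
Column maxima: X → 1, Y → -7; minimax = -7.
Since maximin = minimax = -7, there is a saddle point and the value is -7.

-7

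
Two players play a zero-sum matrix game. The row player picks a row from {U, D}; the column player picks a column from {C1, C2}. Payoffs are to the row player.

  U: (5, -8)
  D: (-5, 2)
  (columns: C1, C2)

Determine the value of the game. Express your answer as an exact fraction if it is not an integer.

Row minima: U → -8, D → -5; maximin = -5.
Column maxima: C1 → 5, C2 → 2; minimax = 2.
-5 ≠ 2, so there is no saddle point; optimal play is mixed.
Let the row player play U with probability p. Expected payoff against C1: 5p + (-5)(1−p) = 10p − 5; against C2: (-8)p + 2(1−p) = −10p + 2.
Setting these equal: 10p − 5 = −10p + 2 ⇒ 20p = 7 ⇒ p = 7/20, and the value is (10)·(7/20) − 5 = -3/2.
For the column player: with q = P(C1), equating U's and D's payoffs gives 13q − 8 = −7q + 2 ⇒ q = 1/2.

-3/2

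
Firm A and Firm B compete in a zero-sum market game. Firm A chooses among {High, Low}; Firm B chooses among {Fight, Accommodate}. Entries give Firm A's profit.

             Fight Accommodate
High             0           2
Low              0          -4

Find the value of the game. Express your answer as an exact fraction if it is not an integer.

Row minima: High → 0, Low → -4; maximin = 0.
Column maxima: Fight → 0, Accommodate → 2; minimax = 0.
Since maximin = minimax = 0, there is a saddle point and the value is 0.

0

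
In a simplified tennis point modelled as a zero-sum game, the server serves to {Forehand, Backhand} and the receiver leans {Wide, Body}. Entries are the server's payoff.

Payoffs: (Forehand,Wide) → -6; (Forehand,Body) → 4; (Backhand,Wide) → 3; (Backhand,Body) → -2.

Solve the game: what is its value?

Row minima: Forehand → -6, Backhand → -2; maximin = -2.
Column maxima: Wide → 3, Body → 4; minimax = 3.
-2 ≠ 3, so there is no saddle point; optimal play is mixed.
Let the server play Forehand with probability p. Expected payoff against Wide: (-6)p + 3(1−p) = −9p + 3; against Body: 4p + (-2)(1−p) = 6p − 2.
Setting these equal: −9p + 3 = 6p − 2 ⇒ −15p = -5 ⇒ p = 1/3, and the value is (-9)·(1/3) + 3 = 0.
For the receiver: with q = P(Wide), equating Forehand's and Backhand's payoffs gives −10q + 4 = 5q − 2 ⇒ q = 2/5.

0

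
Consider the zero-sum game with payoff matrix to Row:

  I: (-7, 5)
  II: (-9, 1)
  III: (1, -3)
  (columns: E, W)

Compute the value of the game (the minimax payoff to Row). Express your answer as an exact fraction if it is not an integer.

Row minima: I → -7, II → -9, III → -3; maximin = -3.
Column maxima: E → 1, W → 5; minimax = 1.
-3 ≠ 1, so there is no saddle point; optimal play is mixed.
II is strictly dominated by I, so Row never plays it.
On the remaining 2×2 (I, III vs E, W):
Let Row play I with probability p. Expected payoff against E: (-7)p + 1(1−p) = −8p + 1; against W: 5p + (-3)(1−p) = 8p − 3.
Setting these equal: −8p + 1 = 8p − 3 ⇒ −16p = -4 ⇒ p = 1/4, and the value is (-8)·(1/4) + 1 = -1.
For Column: with q = P(E), equating I's and III's payoffs gives −12q + 5 = 4q − 3 ⇒ q = 1/2.

-1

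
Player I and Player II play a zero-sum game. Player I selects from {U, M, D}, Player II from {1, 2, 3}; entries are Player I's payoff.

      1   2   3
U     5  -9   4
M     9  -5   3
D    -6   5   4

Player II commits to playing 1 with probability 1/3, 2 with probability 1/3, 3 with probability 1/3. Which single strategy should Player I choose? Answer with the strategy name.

M

Expected payoff of U: (1/3)·5 + (1/3)·(-9) + (1/3)·4 = 0.
Expected payoff of M: (1/3)·9 + (1/3)·(-5) + (1/3)·3 = 7/3.
Expected payoff of D: (1/3)·(-6) + (1/3)·5 + (1/3)·4 = 1.
The largest is 7/3, so Player I's best response is M.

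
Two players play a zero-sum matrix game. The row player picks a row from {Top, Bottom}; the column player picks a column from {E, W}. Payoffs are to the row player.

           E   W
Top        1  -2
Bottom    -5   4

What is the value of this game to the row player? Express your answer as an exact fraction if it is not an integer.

Row minima: Top → -2, Bottom → -5; maximin = -2.
Column maxima: E → 1, W → 4; minimax = 1.
-2 ≠ 1, so there is no saddle point; optimal play is mixed.
Let the row player play Top with probability p. Expected payoff against E: 1p + (-5)(1−p) = 6p − 5; against W: (-2)p + 4(1−p) = −6p + 4.
Setting these equal: 6p − 5 = −6p + 4 ⇒ 12p = 9 ⇒ p = 3/4, and the value is (6)·(3/4) − 5 = -1/2.
For the column player: with q = P(E), equating Top's and Bottom's payoffs gives 3q − 2 = −9q + 4 ⇒ q = 1/2.

-1/2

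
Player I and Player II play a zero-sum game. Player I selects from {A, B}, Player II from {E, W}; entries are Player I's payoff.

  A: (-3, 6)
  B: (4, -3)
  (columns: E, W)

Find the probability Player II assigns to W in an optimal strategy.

7/16

Row minima: A → -3, B → -3; maximin = -3.
Column maxima: E → 4, W → 6; minimax = 4.
-3 ≠ 4, so there is no saddle point; optimal play is mixed.
Let Player I play A with probability p. Expected payoff against E: (-3)p + 4(1−p) = −7p + 4; against W: 6p + (-3)(1−p) = 9p − 3.
Setting these equal: −7p + 4 = 9p − 3 ⇒ −16p = -7 ⇒ p = 7/16, and the value is (-7)·(7/16) + 4 = 15/16.
For Player II: with q = P(E), equating A's and B's payoffs gives −9q + 6 = 7q − 3 ⇒ q = 9/16.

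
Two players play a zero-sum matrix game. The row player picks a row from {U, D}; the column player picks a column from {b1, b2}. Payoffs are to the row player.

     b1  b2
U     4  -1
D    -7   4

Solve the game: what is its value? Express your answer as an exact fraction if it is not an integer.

Row minima: U → -1, D → -7; maximin = -1.
Column maxima: b1 → 4, b2 → 4; minimax = 4.
-1 ≠ 4, so there is no saddle point; optimal play is mixed.
Let the row player play U with probability p. Expected payoff against b1: 4p + (-7)(1−p) = 11p − 7; against b2: (-1)p + 4(1−p) = −5p + 4.
Setting these equal: 11p − 7 = −5p + 4 ⇒ 16p = 11 ⇒ p = 11/16, and the value is (11)·(11/16) − 7 = 9/16.
For the column player: with q = P(b1), equating U's and D's payoffs gives 5q − 1 = −11q + 4 ⇒ q = 5/16.

9/16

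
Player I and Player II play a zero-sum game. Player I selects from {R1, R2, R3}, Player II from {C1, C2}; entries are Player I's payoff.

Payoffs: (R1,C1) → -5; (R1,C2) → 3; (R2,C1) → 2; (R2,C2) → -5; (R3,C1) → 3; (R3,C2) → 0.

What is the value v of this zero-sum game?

9/11

Row minima: R1 → -5, R2 → -5, R3 → 0; maximin = 0.
Column maxima: C1 → 3, C2 → 3; minimax = 3.
0 ≠ 3, so there is no saddle point; optimal play is mixed.
R2 is strictly dominated by R3, so Player I never plays it.
On the remaining 2×2 (R1, R3 vs C1, C2):
Let Player I play R1 with probability p. Expected payoff against C1: (-5)p + 3(1−p) = −8p + 3; against C2: 3p + 0(1−p) = 3p.
Setting these equal: −8p + 3 = 3p ⇒ −11p = -3 ⇒ p = 3/11, and the value is (-8)·(3/11) + 3 = 9/11.
For Player II: with q = P(C1), equating R1's and R3's payoffs gives −8q + 3 = 3q ⇒ q = 3/11.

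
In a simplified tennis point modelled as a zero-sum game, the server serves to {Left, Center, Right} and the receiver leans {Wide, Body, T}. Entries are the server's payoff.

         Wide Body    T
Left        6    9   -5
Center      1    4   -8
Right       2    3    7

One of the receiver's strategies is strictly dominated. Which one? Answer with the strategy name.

Wide holds the server's payoff strictly below Body in every row: 6 < 9, 1 < 4, 2 < 3.
So Body is strictly dominated for the receiver.

Body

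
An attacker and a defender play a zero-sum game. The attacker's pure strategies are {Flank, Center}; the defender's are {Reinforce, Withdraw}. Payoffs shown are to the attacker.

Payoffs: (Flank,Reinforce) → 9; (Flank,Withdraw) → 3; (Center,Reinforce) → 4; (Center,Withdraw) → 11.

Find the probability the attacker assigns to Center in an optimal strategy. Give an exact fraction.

Row minima: Flank → 3, Center → 4; maximin = 4.
Column maxima: Reinforce → 9, Withdraw → 11; minimax = 9.
4 ≠ 9, so there is no saddle point; optimal play is mixed.
Let the attacker play Flank with probability p. Expected payoff against Reinforce: 9p + 4(1−p) = 5p + 4; against Withdraw: 3p + 11(1−p) = −8p + 11.
Setting these equal: 5p + 4 = −8p + 11 ⇒ 13p = 7 ⇒ p = 7/13, and the value is (5)·(7/13) + 4 = 87/13.
For the defender: with q = P(Reinforce), equating Flank's and Center's payoffs gives 6q + 3 = −7q + 11 ⇒ q = 8/13.

6/13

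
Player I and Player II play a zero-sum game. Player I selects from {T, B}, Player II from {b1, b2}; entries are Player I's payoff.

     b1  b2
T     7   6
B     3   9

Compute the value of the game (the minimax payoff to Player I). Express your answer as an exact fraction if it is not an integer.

Row minima: T → 6, B → 3; maximin = 6.
Column maxima: b1 → 7, b2 → 9; minimax = 7.
6 ≠ 7, so there is no saddle point; optimal play is mixed.
Let Player I play T with probability p. Expected payoff against b1: 7p + 3(1−p) = 4p + 3; against b2: 6p + 9(1−p) = −3p + 9.
Setting these equal: 4p + 3 = −3p + 9 ⇒ 7p = 6 ⇒ p = 6/7, and the value is (4)·(6/7) + 3 = 45/7.
For Player II: with q = P(b1), equating T's and B's payoffs gives q + 6 = −6q + 9 ⇒ q = 3/7.

45/7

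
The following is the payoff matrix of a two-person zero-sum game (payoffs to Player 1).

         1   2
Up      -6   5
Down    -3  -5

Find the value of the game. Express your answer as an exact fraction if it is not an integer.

-45/13

Row minima: Up → -6, Down → -5; maximin = -5.
Column maxima: 1 → -3, 2 → 5; minimax = -3.
-5 ≠ -3, so there is no saddle point; optimal play is mixed.
Let Player 1 play Up with probability p. Expected payoff against 1: (-6)p + (-3)(1−p) = −3p − 3; against 2: 5p + (-5)(1−p) = 10p − 5.
Setting these equal: −3p − 3 = 10p − 5 ⇒ −13p = -2 ⇒ p = 2/13, and the value is (-3)·(2/13) − 3 = -45/13.
For Player 2: with q = P(1), equating Up's and Down's payoffs gives −11q + 5 = 2q − 5 ⇒ q = 10/13.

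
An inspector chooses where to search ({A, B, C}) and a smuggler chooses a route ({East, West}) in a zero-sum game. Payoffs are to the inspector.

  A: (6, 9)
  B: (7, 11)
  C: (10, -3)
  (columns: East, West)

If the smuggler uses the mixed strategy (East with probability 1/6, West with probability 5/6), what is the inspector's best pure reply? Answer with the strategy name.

B

Expected payoff of A: (1/6)·6 + (5/6)·9 = 17/2.
Expected payoff of B: (1/6)·7 + (5/6)·11 = 31/3.
Expected payoff of C: (1/6)·10 + (5/6)·(-3) = -5/6.
The largest is 31/3, so the inspector's best response is B.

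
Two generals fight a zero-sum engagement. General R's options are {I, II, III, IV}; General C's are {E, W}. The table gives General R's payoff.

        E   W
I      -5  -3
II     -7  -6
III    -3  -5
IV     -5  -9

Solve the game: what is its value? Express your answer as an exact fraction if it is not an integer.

Row minima: I → -5, II → -7, III → -5, IV → -9; maximin = -5.
Column maxima: E → -3, W → -3; minimax = -3.
-5 ≠ -3, so there is no saddle point; optimal play is mixed.
II is strictly dominated by I, so General R never plays it.
IV is strictly dominated by III, so General R never plays it.
On the remaining 2×2 (I, III vs E, W):
Let General R play I with probability p. Expected payoff against E: (-5)p + (-3)(1−p) = −2p − 3; against W: (-3)p + (-5)(1−p) = 2p − 5.
Setting these equal: −2p − 3 = 2p − 5 ⇒ −4p = -2 ⇒ p = 1/2, and the value is (-2)·(1/2) − 3 = -4.
For General C: with q = P(E), equating I's and III's payoffs gives −2q − 3 = 2q − 5 ⇒ q = 1/2.

-4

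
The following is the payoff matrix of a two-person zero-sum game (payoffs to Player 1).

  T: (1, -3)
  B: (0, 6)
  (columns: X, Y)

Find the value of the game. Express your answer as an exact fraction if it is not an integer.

Row minima: T → -3, B → 0; maximin = 0.
Column maxima: X → 1, Y → 6; minimax = 1.
0 ≠ 1, so there is no saddle point; optimal play is mixed.
Let Player 1 play T with probability p. Expected payoff against X: 1p + 0(1−p) = p; against Y: (-3)p + 6(1−p) = −9p + 6.
Setting these equal: p = −9p + 6 ⇒ 10p = 6 ⇒ p = 3/5, and the value is (1)·(3/5) = 3/5.
For Player 2: with q = P(X), equating T's and B's payoffs gives 4q − 3 = −6q + 6 ⇒ q = 9/10.

3/5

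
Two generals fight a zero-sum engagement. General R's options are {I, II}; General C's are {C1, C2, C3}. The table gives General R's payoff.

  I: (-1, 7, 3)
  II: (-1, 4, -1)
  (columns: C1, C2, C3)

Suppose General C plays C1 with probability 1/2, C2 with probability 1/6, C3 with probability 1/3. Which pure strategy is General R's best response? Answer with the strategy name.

I

Expected payoff of I: (1/2)·(-1) + (1/6)·7 + (1/3)·3 = 5/3.
Expected payoff of II: (1/2)·(-1) + (1/6)·4 + (1/3)·(-1) = -1/6.
The largest is 5/3, so General R's best response is I.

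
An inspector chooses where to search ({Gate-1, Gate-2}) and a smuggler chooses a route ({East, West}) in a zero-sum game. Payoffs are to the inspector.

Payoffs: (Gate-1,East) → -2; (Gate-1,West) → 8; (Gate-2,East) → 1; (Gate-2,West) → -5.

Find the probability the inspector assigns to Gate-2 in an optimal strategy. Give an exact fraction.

Row minima: Gate-1 → -2, Gate-2 → -5; maximin = -2.
Column maxima: East → 1, West → 8; minimax = 1.
-2 ≠ 1, so there is no saddle point; optimal play is mixed.
Let the inspector play Gate-1 with probability p. Expected payoff against East: (-2)p + 1(1−p) = −3p + 1; against West: 8p + (-5)(1−p) = 13p − 5.
Setting these equal: −3p + 1 = 13p − 5 ⇒ −16p = -6 ⇒ p = 3/8, and the value is (-3)·(3/8) + 1 = -1/8.
For the smuggler: with q = P(East), equating Gate-1's and Gate-2's payoffs gives −10q + 8 = 6q − 5 ⇒ q = 13/16.

5/8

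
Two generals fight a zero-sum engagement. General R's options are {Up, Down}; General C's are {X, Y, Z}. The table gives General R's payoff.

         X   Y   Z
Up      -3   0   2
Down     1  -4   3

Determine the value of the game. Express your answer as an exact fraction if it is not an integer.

Row minima: Up → -3, Down → -4; maximin = -3.
Column maxima: X → 1, Y → 0, Z → 3; minimax = 0.
-3 ≠ 0, so there is no saddle point; optimal play is mixed.
Z is strictly dominated by X (it gives General R strictly more in every row), so General C never plays it.
On the remaining 2×2 (Up, Down vs X, Y):
Let General R play Up with probability p. Expected payoff against X: (-3)p + 1(1−p) = −4p + 1; against Y: 0p + (-4)(1−p) = 4p − 4.
Setting these equal: −4p + 1 = 4p − 4 ⇒ −8p = -5 ⇒ p = 5/8, and the value is (-4)·(5/8) + 1 = -3/2.
For General C: with q = P(X), equating Up's and Down's payoffs gives −3q = 5q − 4 ⇒ q = 1/2.

-3/2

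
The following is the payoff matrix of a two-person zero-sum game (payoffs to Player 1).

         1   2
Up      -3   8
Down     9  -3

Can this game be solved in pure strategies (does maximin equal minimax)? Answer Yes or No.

Row minima: Up → -3, Down → -3; maximin = -3.
Column maxima: 1 → 9, 2 → 8; minimax = 8.
-3 ≠ 8, so no pure-strategy equilibrium exists.

No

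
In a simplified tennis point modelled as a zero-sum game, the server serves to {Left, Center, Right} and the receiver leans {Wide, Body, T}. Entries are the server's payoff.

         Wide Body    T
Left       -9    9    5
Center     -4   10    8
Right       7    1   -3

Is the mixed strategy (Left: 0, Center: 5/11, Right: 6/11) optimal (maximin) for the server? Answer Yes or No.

Against Wide this mix gives (5/11)·(-4) + (6/11)·7 = 2.
Against Body this mix gives (5/11)·10 + (6/11)·1 = 56/11.
Against T this mix gives (5/11)·8 + (6/11)·(-3) = 2.
All of the receiver's active replies (Wide, T) yield 2, and no column does worse for the server. The mix makes the receiver indifferent and guarantees 2, so it is optimal.

Yes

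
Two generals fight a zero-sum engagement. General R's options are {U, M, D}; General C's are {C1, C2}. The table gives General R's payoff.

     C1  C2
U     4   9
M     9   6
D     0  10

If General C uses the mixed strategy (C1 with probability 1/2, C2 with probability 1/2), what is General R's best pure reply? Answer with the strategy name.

Expected payoff of U: (1/2)·4 + (1/2)·9 = 13/2.
Expected payoff of M: (1/2)·9 + (1/2)·6 = 15/2.
Expected payoff of D: (1/2)·0 + (1/2)·10 = 5.
The largest is 15/2, so General R's best response is M.

M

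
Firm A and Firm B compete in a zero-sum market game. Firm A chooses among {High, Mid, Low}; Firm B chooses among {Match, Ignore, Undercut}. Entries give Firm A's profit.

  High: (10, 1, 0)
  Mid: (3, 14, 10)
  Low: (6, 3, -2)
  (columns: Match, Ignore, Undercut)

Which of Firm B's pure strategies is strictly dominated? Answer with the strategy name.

Ignore

Undercut holds Firm A's payoff strictly below Ignore in every row: 0 < 1, 10 < 14, -2 < 3.
So Ignore is strictly dominated for Firm B.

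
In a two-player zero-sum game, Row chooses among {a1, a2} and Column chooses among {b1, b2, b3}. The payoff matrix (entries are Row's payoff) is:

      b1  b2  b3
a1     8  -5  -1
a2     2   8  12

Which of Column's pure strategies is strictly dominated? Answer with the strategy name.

b2 holds Row's payoff strictly below b3 in every row: -5 < -1, 8 < 12.
So b3 is strictly dominated for Column.

b3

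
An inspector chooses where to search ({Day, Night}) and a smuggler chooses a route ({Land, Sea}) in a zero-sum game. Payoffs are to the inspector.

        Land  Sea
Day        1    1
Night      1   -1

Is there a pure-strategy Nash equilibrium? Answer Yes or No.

Row minima: Day → 1, Night → -1; maximin = 1.
Column maxima: Land → 1, Sea → 1; minimax = 1.
maximin = minimax = 1, so a saddle point exists.

Yes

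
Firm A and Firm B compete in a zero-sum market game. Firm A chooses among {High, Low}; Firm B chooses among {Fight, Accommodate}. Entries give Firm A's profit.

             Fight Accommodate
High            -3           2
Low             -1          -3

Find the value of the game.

-11/7

Row minima: High → -3, Low → -3; maximin = -3.
Column maxima: Fight → -1, Accommodate → 2; minimax = -1.
-3 ≠ -1, so there is no saddle point; optimal play is mixed.
Let Firm A play High with probability p. Expected payoff against Fight: (-3)p + (-1)(1−p) = −2p − 1; against Accommodate: 2p + (-3)(1−p) = 5p − 3.
Setting these equal: −2p − 1 = 5p − 3 ⇒ −7p = -2 ⇒ p = 2/7, and the value is (-2)·(2/7) − 1 = -11/7.
For Firm B: with q = P(Fight), equating High's and Low's payoffs gives −5q + 2 = 2q − 3 ⇒ q = 5/7.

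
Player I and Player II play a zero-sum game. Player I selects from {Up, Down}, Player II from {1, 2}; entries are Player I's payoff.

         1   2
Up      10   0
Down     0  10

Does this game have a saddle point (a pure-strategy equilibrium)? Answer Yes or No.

No

Row minima: Up → 0, Down → 0; maximin = 0.
Column maxima: 1 → 10, 2 → 10; minimax = 10.
0 ≠ 10, so no pure-strategy equilibrium exists.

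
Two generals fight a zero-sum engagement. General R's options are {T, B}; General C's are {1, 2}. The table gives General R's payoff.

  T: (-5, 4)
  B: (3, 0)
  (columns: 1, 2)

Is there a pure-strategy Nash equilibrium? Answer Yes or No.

Row minima: T → -5, B → 0; maximin = 0.
Column maxima: 1 → 3, 2 → 4; minimax = 3.
0 ≠ 3, so no pure-strategy equilibrium exists.

No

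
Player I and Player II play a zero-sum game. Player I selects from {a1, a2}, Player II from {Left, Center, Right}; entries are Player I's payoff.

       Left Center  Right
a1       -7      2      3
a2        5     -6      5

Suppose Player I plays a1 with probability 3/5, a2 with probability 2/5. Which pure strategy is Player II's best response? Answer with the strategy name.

Left

If Player II plays Left, Player I's expected payoff is (3/5)·(-7) + (2/5)·5 = -11/5.
If Player II plays Center, Player I's expected payoff is (3/5)·2 + (2/5)·(-6) = -6/5.
If Player II plays Right, Player I's expected payoff is (3/5)·3 + (2/5)·5 = 19/5.
Player II minimizes Player I's payoff; the smallest is -11/5, so the best response is Left.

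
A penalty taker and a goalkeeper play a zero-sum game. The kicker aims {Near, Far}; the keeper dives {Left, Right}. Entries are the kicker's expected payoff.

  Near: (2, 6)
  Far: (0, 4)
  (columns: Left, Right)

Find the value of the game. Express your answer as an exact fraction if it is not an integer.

Row minima: Near → 2, Far → 0; maximin = 2.
Column maxima: Left → 2, Right → 6; minimax = 2.
Since maximin = minimax = 2, there is a saddle point and the value is 2.

2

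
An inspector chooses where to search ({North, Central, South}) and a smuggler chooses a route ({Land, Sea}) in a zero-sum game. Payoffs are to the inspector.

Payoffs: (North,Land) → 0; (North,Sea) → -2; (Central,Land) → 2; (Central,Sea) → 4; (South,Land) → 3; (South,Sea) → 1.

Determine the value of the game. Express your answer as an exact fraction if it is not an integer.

Row minima: North → -2, Central → 2, South → 1; maximin = 2.
Column maxima: Land → 3, Sea → 4; minimax = 3.
2 ≠ 3, so there is no saddle point; optimal play is mixed.
North is strictly dominated by Central, so the inspector never plays it.
On the remaining 2×2 (Central, South vs Land, Sea):
Let the inspector play Central with probability p. Expected payoff against Land: 2p + 3(1−p) = −p + 3; against Sea: 4p + 1(1−p) = 3p + 1.
Setting these equal: −p + 3 = 3p + 1 ⇒ −4p = -2 ⇒ p = 1/2, and the value is (-1)·(1/2) + 3 = 5/2.
For the smuggler: with q = P(Land), equating Central's and South's payoffs gives −2q + 4 = 2q + 1 ⇒ q = 3/4.

5/2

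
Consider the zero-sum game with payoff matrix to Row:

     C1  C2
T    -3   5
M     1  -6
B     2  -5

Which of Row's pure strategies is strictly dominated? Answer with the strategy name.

M

B gives a strictly higher payoff than M against every column: 2 > 1, -5 > -6.
So M is strictly dominated and Row never plays it.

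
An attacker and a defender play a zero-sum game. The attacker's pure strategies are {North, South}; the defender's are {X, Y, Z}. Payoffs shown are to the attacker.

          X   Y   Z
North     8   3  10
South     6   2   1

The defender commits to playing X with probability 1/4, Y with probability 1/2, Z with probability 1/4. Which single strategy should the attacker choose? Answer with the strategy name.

North

Expected payoff of North: (1/4)·8 + (1/2)·3 + (1/4)·10 = 6.
Expected payoff of South: (1/4)·6 + (1/2)·2 + (1/4)·1 = 11/4.
The largest is 6, so the attacker's best response is North.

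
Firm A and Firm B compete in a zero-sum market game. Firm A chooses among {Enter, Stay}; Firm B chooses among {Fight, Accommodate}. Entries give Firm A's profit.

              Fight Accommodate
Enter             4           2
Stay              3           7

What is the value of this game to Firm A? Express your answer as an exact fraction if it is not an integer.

11/3

Row minima: Enter → 2, Stay → 3; maximin = 3.
Column maxima: Fight → 4, Accommodate → 7; minimax = 4.
3 ≠ 4, so there is no saddle point; optimal play is mixed.
Let Firm A play Enter with probability p. Expected payoff against Fight: 4p + 3(1−p) = p + 3; against Accommodate: 2p + 7(1−p) = −5p + 7.
Setting these equal: p + 3 = −5p + 7 ⇒ 6p = 4 ⇒ p = 2/3, and the value is (1)·(2/3) + 3 = 11/3.
For Firm B: with q = P(Fight), equating Enter's and Stay's payoffs gives 2q + 2 = −4q + 7 ⇒ q = 5/6.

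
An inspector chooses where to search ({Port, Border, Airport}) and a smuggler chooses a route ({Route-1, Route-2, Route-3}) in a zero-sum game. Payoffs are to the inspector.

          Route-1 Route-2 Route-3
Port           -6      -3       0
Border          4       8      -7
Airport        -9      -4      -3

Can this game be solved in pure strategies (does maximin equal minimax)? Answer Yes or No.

No

Row minima: Port → -6, Border → -7, Airport → -9; maximin = -6.
Column maxima: Route-1 → 4, Route-2 → 8, Route-3 → 0; minimax = 0.
-6 ≠ 0, so no pure-strategy equilibrium exists.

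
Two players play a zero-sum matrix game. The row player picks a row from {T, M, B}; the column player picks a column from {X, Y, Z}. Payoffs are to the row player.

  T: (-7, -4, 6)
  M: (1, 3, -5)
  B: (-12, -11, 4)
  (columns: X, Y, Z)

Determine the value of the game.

-29/19

Row minima: T → -7, M → -5, B → -12; maximin = -5.
Column maxima: X → 1, Y → 3, Z → 6; minimax = 1.
-5 ≠ 1, so there is no saddle point; optimal play is mixed.
B is strictly dominated by T, so the row player never plays it.
Y is strictly dominated by X (it gives the row player strictly more in every row), so the column player never plays it.
On the remaining 2×2 (T, M vs X, Z):
Let the row player play T with probability p. Expected payoff against X: (-7)p + 1(1−p) = −8p + 1; against Z: 6p + (-5)(1−p) = 11p − 5.
Setting these equal: −8p + 1 = 11p − 5 ⇒ −19p = -6 ⇒ p = 6/19, and the value is (-8)·(6/19) + 1 = -29/19.
For the column player: with q = P(X), equating T's and M's payoffs gives −13q + 6 = 6q − 5 ⇒ q = 11/19.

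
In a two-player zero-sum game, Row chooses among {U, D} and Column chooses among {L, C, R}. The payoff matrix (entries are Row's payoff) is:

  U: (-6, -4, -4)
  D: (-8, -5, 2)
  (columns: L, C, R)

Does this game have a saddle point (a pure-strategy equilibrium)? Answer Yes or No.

Row minima: U → -6, D → -8; maximin = -6.
Column maxima: L → -6, C → -4, R → 2; minimax = -6.
maximin = minimax = -6, so a saddle point exists.

Yes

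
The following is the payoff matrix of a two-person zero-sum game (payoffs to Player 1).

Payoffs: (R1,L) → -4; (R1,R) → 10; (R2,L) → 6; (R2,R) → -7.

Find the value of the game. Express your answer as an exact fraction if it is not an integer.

32/27

Row minima: R1 → -4, R2 → -7; maximin = -4.
Column maxima: L → 6, R → 10; minimax = 6.
-4 ≠ 6, so there is no saddle point; optimal play is mixed.
Let Player 1 play R1 with probability p. Expected payoff against L: (-4)p + 6(1−p) = −10p + 6; against R: 10p + (-7)(1−p) = 17p − 7.
Setting these equal: −10p + 6 = 17p − 7 ⇒ −27p = -13 ⇒ p = 13/27, and the value is (-10)·(13/27) + 6 = 32/27.
For Player 2: with q = P(L), equating R1's and R2's payoffs gives −14q + 10 = 13q − 7 ⇒ q = 17/27.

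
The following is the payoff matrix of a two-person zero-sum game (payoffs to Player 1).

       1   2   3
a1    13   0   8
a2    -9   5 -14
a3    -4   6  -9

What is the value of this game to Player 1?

Row minima: a1 → 0, a2 → -14, a3 → -9; maximin = 0.
Column maxima: 1 → 13, 2 → 6, 3 → 8; minimax = 6.
0 ≠ 6, so there is no saddle point; optimal play is mixed.
a2 is strictly dominated by a3, so Player 1 never plays it.
1 is strictly dominated by 3 (it gives Player 1 strictly more in every row), so Player 2 never plays it.
On the remaining 2×2 (a1, a3 vs 2, 3):
Let Player 1 play a1 with probability p. Expected payoff against 2: 0p + 6(1−p) = −6p + 6; against 3: 8p + (-9)(1−p) = 17p − 9.
Setting these equal: −6p + 6 = 17p − 9 ⇒ −23p = -15 ⇒ p = 15/23, and the value is (-6)·(15/23) + 6 = 48/23.
For Player 2: with q = P(2), equating a1's and a3's payoffs gives −8q + 8 = 15q − 9 ⇒ q = 17/23.

48/23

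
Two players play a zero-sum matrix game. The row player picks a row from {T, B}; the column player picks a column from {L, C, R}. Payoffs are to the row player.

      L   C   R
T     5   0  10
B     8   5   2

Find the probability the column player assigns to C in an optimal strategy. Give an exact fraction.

Row minima: T → 0, B → 2; maximin = 2.
Column maxima: L → 8, C → 5, R → 10; minimax = 5.
2 ≠ 5, so there is no saddle point; optimal play is mixed.
L is strictly dominated by C (it gives the row player strictly more in every row), so the column player never plays it.
On the remaining 2×2 (T, B vs C, R):
Let the row player play T with probability p. Expected payoff against C: 0p + 5(1−p) = −5p + 5; against R: 10p + 2(1−p) = 8p + 2.
Setting these equal: −5p + 5 = 8p + 2 ⇒ −13p = -3 ⇒ p = 3/13, and the value is (-5)·(3/13) + 5 = 50/13.
For the column player: with q = P(C), equating T's and B's payoffs gives −10q + 10 = 3q + 2 ⇒ q = 8/13.

8/13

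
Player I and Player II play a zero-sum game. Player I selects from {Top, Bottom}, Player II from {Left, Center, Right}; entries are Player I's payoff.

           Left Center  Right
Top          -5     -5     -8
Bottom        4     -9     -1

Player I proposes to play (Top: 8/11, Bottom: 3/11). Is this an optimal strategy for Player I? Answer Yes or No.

Against Left this mix gives (8/11)·(-5) + (3/11)·4 = -28/11.
Against Center this mix gives (8/11)·(-5) + (3/11)·(-9) = -67/11.
Against Right this mix gives (8/11)·(-8) + (3/11)·(-1) = -67/11.
All of Player II's active replies (Center, Right) yield -67/11, and no column does worse for Player I. The mix makes Player II indifferent and guarantees -67/11, so it is optimal.

Yes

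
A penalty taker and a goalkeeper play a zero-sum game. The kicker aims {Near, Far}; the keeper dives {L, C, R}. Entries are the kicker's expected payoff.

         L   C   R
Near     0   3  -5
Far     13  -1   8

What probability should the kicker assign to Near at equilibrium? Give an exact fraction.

9/17

Row minima: Near → -5, Far → -1; maximin = -1.
Column maxima: L → 13, C → 3, R → 8; minimax = 3.
-1 ≠ 3, so there is no saddle point; optimal play is mixed.
L is strictly dominated by R (it gives the kicker strictly more in every row), so the keeper never plays it.
On the remaining 2×2 (Near, Far vs C, R):
Let the kicker play Near with probability p. Expected payoff against C: 3p + (-1)(1−p) = 4p − 1; against R: (-5)p + 8(1−p) = −13p + 8.
Setting these equal: 4p − 1 = −13p + 8 ⇒ 17p = 9 ⇒ p = 9/17, and the value is (4)·(9/17) − 1 = 19/17.
For the keeper: with q = P(C), equating Near's and Far's payoffs gives 8q − 5 = −9q + 8 ⇒ q = 13/17.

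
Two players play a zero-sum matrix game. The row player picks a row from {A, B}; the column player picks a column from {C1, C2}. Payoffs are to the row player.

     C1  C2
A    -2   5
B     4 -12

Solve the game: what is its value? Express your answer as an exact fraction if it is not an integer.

-4/23

Row minima: A → -2, B → -12; maximin = -2.
Column maxima: C1 → 4, C2 → 5; minimax = 4.
-2 ≠ 4, so there is no saddle point; optimal play is mixed.
Let the row player play A with probability p. Expected payoff against C1: (-2)p + 4(1−p) = −6p + 4; against C2: 5p + (-12)(1−p) = 17p − 12.
Setting these equal: −6p + 4 = 17p − 12 ⇒ −23p = -16 ⇒ p = 16/23, and the value is (-6)·(16/23) + 4 = -4/23.
For the column player: with q = P(C1), equating A's and B's payoffs gives −7q + 5 = 16q − 12 ⇒ q = 17/23.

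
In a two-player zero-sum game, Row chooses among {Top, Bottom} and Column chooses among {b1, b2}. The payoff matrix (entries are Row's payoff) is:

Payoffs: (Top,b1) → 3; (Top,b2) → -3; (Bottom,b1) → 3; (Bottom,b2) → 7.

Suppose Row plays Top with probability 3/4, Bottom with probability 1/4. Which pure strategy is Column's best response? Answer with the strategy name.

b2

If Column plays b1, Row's expected payoff is (3/4)·3 + (1/4)·3 = 3.
If Column plays b2, Row's expected payoff is (3/4)·(-3) + (1/4)·7 = -1/2.
Column minimizes Row's payoff; the smallest is -1/2, so the best response is b2.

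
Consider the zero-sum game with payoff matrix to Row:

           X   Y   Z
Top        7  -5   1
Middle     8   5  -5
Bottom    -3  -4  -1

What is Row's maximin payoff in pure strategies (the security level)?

Row minima: Top → -5, Middle → -5, Bottom → -4.
The best of these is -4.

-4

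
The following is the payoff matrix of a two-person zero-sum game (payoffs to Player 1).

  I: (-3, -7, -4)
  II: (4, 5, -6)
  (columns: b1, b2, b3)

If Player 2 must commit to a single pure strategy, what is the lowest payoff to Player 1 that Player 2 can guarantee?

-4

Column maxima: b1 → 4, b2 → 5, b3 → -4.
The smallest of these is -4.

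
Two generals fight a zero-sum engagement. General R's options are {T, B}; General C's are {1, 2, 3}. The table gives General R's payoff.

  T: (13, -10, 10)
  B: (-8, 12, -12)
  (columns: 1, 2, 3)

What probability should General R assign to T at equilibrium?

Row minima: T → -10, B → -12; maximin = -10.
Column maxima: 1 → 13, 2 → 12, 3 → 10; minimax = 10.
-10 ≠ 10, so there is no saddle point; optimal play is mixed.
1 is strictly dominated by 3 (it gives General R strictly more in every row), so General C never plays it.
On the remaining 2×2 (T, B vs 2, 3):
Let General R play T with probability p. Expected payoff against 2: (-10)p + 12(1−p) = −22p + 12; against 3: 10p + (-12)(1−p) = 22p − 12.
Setting these equal: −22p + 12 = 22p − 12 ⇒ −44p = -24 ⇒ p = 6/11, and the value is (-22)·(6/11) + 12 = 0.
For General C: with q = P(2), equating T's and B's payoffs gives −20q + 10 = 24q − 12 ⇒ q = 1/2.

6/11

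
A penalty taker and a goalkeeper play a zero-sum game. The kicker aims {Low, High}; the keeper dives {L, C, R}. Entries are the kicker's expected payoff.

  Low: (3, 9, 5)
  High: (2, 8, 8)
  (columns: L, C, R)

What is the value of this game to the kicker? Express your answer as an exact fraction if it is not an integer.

3

Row minima: Low → 3, High → 2; maximin = 3.
Column maxima: L → 3, C → 9, R → 8; minimax = 3.
Since maximin = minimax = 3, there is a saddle point and the value is 3.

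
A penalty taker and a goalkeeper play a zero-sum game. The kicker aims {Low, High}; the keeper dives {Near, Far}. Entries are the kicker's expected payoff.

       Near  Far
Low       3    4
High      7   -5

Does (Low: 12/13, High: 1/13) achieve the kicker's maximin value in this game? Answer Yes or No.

Against Near this mix gives (12/13)·3 + (1/13)·7 = 43/13.
Against Far this mix gives (12/13)·4 + (1/13)·(-5) = 43/13.
All of the keeper's active replies (Near, Far) yield 43/13, and no column does worse for the kicker. The mix makes the keeper indifferent and guarantees 43/13, so it is optimal.

Yes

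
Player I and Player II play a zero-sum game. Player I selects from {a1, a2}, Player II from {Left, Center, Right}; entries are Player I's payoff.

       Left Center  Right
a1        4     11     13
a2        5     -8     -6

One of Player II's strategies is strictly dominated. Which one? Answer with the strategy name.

Right

Center holds Player I's payoff strictly below Right in every row: 11 < 13, -8 < -6.
So Right is strictly dominated for Player II.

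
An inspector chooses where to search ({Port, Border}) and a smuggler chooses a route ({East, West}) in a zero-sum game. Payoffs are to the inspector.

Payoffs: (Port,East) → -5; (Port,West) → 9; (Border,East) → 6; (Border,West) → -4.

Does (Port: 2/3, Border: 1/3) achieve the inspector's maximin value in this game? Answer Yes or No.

Against East this mix gives (2/3)·(-5) + (1/3)·6 = -4/3.
Against West this mix gives (2/3)·9 + (1/3)·(-4) = 14/3.
The smuggler will play East, holding the inspector to -4/3. Shifting weight toward the row that does better against East would raise this floor (the equalizing mix achieves 17/12 against both East and West), so the proposed strategy is not optimal.

No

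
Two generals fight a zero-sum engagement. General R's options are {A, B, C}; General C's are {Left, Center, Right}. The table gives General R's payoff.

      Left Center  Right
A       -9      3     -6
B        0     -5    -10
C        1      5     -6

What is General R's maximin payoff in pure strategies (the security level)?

-6

Row minima: A → -9, B → -10, C → -6.
The best of these is -6.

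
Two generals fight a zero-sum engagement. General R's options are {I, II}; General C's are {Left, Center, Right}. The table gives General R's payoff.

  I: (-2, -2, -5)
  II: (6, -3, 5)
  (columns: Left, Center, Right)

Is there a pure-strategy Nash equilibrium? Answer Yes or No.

No

Row minima: I → -5, II → -3; maximin = -3.
Column maxima: Left → 6, Center → -2, Right → 5; minimax = -2.
-3 ≠ -2, so no pure-strategy equilibrium exists.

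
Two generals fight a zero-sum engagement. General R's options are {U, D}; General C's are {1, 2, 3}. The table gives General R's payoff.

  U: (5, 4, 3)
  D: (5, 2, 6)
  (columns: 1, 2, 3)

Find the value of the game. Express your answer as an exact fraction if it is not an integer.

Row minima: U → 3, D → 2; maximin = 3.
Column maxima: 1 → 5, 2 → 4, 3 → 6; minimax = 4.
3 ≠ 4, so there is no saddle point; optimal play is mixed.
1 is strictly dominated by 2 (it gives General R strictly more in every row), so General C never plays it.
On the remaining 2×2 (U, D vs 2, 3):
Let General R play U with probability p. Expected payoff against 2: 4p + 2(1−p) = 2p + 2; against 3: 3p + 6(1−p) = −3p + 6.
Setting these equal: 2p + 2 = −3p + 6 ⇒ 5p = 4 ⇒ p = 4/5, and the value is (2)·(4/5) + 2 = 18/5.
For General C: with q = P(2), equating U's and D's payoffs gives q + 3 = −4q + 6 ⇒ q = 3/5.

18/5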